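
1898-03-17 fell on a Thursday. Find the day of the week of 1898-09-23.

Friday

March 1898: 31 − 17 = 14 days remain.
Then April (30), May (31), June (30), July (31), August (31): 30 + 31 + 30 + 31 + 31 = 153 days.
September 1–23, 1898: 23 days.
Total: 14 + 153 + 23 = 190 days.
190 mod 7 = 1, so 1 day after Thursday is Friday.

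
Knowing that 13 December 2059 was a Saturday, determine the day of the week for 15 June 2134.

Tuesday

From December 13, 2059 to December 13, 2133: 74 years, of which 18 contain a Feb 29 — 56×365 + 18×366 = 27028 days.
(2100 is not a leap year (divisible by 100 but not 400).)
December 2133: 31 − 13 = 18 days remain.
Then January (31), February 2134 (28), March (31), April (30), May (31): 31 + 28 + 31 + 30 + 31 = 151 days.
June 1–15, 2134: 15 days.
Residual: 184 days.
Total: 27212 days.
27212 mod 7 = 3, so 3 days after Saturday is Tuesday.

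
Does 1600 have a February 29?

Yes

1600 is a leap year (divisible by 400).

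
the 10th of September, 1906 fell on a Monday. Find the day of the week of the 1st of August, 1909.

Sunday

Day-of-year of September 10, 1906: 253.
Day-of-year of August 1, 1909: 213.
1906 has 365 days, so 365 − 253 = 112 days remain in 1906.
Full years: 1907: 365; 1908: 366. Sum = 731.
Total: 112 + 731 + 213 = 1056 days.
1056 mod 7 = 6, so 6 days after Monday is Sunday.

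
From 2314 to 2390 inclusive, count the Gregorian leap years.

Years divisible by 4: 2316, 2320, …, 2388 — 19 in all.
No century exceptions apply. Count: 19.

19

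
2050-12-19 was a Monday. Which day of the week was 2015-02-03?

Tuesday

Count forward from the earlier date (February 3, 2015) to the later (December 19, 2050):
From February 3, 2015 to February 3, 2050: 35 years, of which 9 contain a Feb 29 — 26×365 + 9×366 = 12784 days.
February 2050: 28 − 3 = 25 days remain (2050 is not a leap year, so February has 28 days).
Then 9 full months totalling 275 days.
December 1–19, 2050: 19 days.
Residual: 319 days.
Total: 13103 days.
13103 mod 7 = 6, so 6 days before Monday is Tuesday.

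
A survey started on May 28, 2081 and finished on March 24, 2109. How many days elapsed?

Day-of-year of May 28, 2081: 148.
Day-of-year of March 24, 2109: 83.
2081 has 365 days, so 365 − 148 = 217 days remain in 2081.
Full years 2082–2108: 21 common + 6 leap = 21×365 + 6×366 = 9861 days.
Total: 217 + 9861 + 83 = 10161 days.

10161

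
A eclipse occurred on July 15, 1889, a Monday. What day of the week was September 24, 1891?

Thursday

July 1889: 31 − 15 = 16 days remain.
Then 25 full months totalling 761 days.
September 1–24, 1891: 24 days.
Total: 16 + 761 + 24 = 801 days.
801 mod 7 = 3, so 3 days after Monday is Thursday.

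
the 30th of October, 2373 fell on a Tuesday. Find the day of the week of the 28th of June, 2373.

Thursday

Count forward from the earlier date (June 28, 2373) to the later (October 30, 2373):
June 2373: 30 − 28 = 2 days remain.
Then July (31), August (31), September (30): 31 + 31 + 30 = 92 days.
October 1–30, 2373: 30 days.
Total: 2 + 92 + 30 = 124 days.
124 mod 7 = 5, so 5 days before Tuesday is Thursday.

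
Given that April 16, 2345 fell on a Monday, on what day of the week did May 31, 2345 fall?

Thursday

April 2345: 30 − 16 = 14 days remain.
May 1–31, 2345: 31 days.
Total: 14 + 31 = 45 days.
45 mod 7 = 3, so 3 days after Monday is Thursday.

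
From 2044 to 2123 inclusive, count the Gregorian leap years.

19

Years divisible by 4: 2044, 2048, …, 2120 — 20 in all.
Of these, 2100 is divisible by 100 but not 400, so not leap.
Leap years: 20 − 1 = 19.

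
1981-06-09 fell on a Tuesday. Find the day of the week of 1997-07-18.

Day-of-year of June 9, 1981: 160.
Day-of-year of July 18, 1997: 199.
1981 has 365 days, so 365 − 160 = 205 days remain in 1981.
Full years 1982–1996: 11 common + 4 leap = 11×365 + 4×366 = 5479 days.
Total: 205 + 5479 + 199 = 5883 days.
5883 mod 7 = 3, so 3 days after Tuesday is Friday.

Friday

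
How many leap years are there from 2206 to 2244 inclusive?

Years divisible by 4 in [2206, 2244]: 2208, 2212, 2216, 2220, 2224, 2228, 2232, 2236, 2240, 2244.
No century exceptions apply. Count: 10.

10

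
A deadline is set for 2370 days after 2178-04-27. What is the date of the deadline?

2184-10-22

Count 2370 days after April 27, 2178:
April 27, 2178 → April 27, 2179: 365 days.
April 27, 2179 → April 27, 2180: 366 days (2180 is a leap year).
April 27, 2180 → April 27, 2181: 365 days.
April 27, 2181 → April 27, 2182: 365 days.
April 27, 2182 → April 27, 2183: 365 days.
April 27, 2183 → April 27, 2184: 366 days (2184 is a leap year).
April 2184: 30 − 27 = 3 days remain.
Then May (31), June (30), July (31), August (31), September (30): 31 + 30 + 31 + 31 + 30 = 153 days.
October 1–22, 2184: 22 days.
Residual: 178 days.
Total: 2370 days.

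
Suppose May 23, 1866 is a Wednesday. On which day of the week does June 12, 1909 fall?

From May 23, 1866 to May 23, 1909: 43 years, of which 10 contain a Feb 29 — 33×365 + 10×366 = 15705 days.
(1900 is not a leap year (divisible by 100 but not 400).)
May 1909: 31 − 23 = 8 days remain.
June 1–12, 1909: 12 days.
Residual: 20 days.
Total: 15725 days.
15725 mod 7 = 3, so 3 days after Wednesday is Saturday.

Saturday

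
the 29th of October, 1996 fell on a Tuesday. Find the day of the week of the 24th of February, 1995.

Friday

Count forward from the earlier date (February 24, 1995) to the later (October 29, 1996):
February 24, 1995 → February 24, 1996: 365 days.
February 1996: 29 − 24 = 5 days remain (1996 is a leap year, so February has 29 days).
Then March (31), April (30), May (31), June (30), July (31), August (31), September (30): 31 + 30 + 31 + 30 + 31 + 31 + 30 = 214 days.
October 1–29, 1996: 29 days.
Residual: 248 days.
Total: 613 days.
613 mod 7 = 4, so 4 days before Tuesday is Friday.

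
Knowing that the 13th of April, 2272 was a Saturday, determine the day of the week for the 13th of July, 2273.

Sunday

April 2272: 30 − 13 = 17 days remain.
Then 14 full months totalling 426 days.
July 1–13, 2273: 13 days.
Total: 17 + 426 + 13 = 456 days.
456 mod 7 = 1, so 1 day after Saturday is Sunday.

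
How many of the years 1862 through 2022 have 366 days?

Years divisible by 4: 1864, 1868, …, 2020 — 40 in all.
Of these, 1900 is divisible by 100 but not 400, so not leap.
2000 is divisible by 400, so still leap.
Leap years: 40 − 1 = 39.

39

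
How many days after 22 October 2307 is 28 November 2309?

768

October 22, 2307 → October 22, 2308: 366 days (2308 is a leap year).
October 22, 2308 → October 22, 2309: 365 days.
October 2309: 31 − 22 = 9 days remain.
November 1–28, 2309: 28 days.
Residual: 37 days.
Total: 768 days.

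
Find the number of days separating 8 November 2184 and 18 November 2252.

24846

Day-of-year of November 8, 2184: 313.
Day-of-year of November 18, 2252: 323.
2184 has 366 days, so 366 − 313 = 53 days remain in 2184.
Full years 2185–2251: 52 common + 15 leap = 52×365 + 15×366 = 24470 days.
Total: 53 + 24470 + 323 = 24846 days.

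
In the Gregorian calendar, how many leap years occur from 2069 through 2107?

Years divisible by 4 in [2069, 2107]: 2072, 2076, 2080, 2084, 2088, 2092, 2096, 2100, 2104.
Of these, 2100 is divisible by 100 but not 400, so not leap.
Leap years: 9 − 1 = 8.

8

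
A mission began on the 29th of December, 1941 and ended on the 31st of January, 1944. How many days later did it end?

763

December 29, 1941 → December 29, 1942: 365 days.
December 29, 1942 → December 29, 1943: 365 days.
December 1943: 31 − 29 = 2 days remain.
January 1–31, 1944: 31 days.
Residual: 33 days.
Total: 763 days.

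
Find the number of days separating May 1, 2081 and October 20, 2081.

172

May 2081: 31 − 1 = 30 days remain.
Then June (30), July (31), August (31), September (30): 30 + 31 + 31 + 30 = 122 days.
October 1–20, 2081: 20 days.
Total: 30 + 122 + 20 = 172 days.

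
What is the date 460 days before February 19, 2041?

November 17, 2039

Count 460 days before February 19, 2041:
November 2039: 30 − 17 = 13 days remain.
Then 14 full months totalling 428 days.
February 1–19, 2041: 19 days (2041 is not a leap year).
Total: 13 + 428 + 19 = 460 days.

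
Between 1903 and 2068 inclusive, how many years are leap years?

Years divisible by 4: 1904, 1908, …, 2068 — 42 in all.
2000 is divisible by 400, so still leap.
No century exceptions apply. Count: 42.

42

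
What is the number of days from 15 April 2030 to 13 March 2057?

From April 15, 2030 to April 15, 2056: 26 years, of which 7 contain a Feb 29 — 19×365 + 7×366 = 9497 days.
April 2056: 30 − 15 = 15 days remain.
Then 10 full months totalling 304 days.
March 1–13, 2057: 13 days.
Residual: 332 days.
Total: 9829 days.

9829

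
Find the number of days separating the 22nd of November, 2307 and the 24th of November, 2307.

2

Within November 2307: 24 − 22 = 2 days.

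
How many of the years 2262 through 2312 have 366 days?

12

Years divisible by 4: 2264, 2268, …, 2312 — 13 in all.
Of these, 2300 is divisible by 100 but not 400, so not leap.
Leap years: 13 − 1 = 12.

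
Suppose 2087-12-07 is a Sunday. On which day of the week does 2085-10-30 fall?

Tuesday

Count forward from the earlier date (October 30, 2085) to the later (December 7, 2087):
Day-of-year of October 30, 2085: 303.
Day-of-year of December 7, 2087: 341.
2085 has 365 days, so 365 − 303 = 62 days remain in 2085.
Full years: 2086: 365. Sum = 365.
Total: 62 + 365 + 341 = 768 days.
768 mod 7 = 5, so 5 days before Sunday is Tuesday.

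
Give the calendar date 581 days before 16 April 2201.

12 September 2199

Count 581 days before April 16, 2201:
Day-of-year of September 12, 2199: 255.
Day-of-year of April 16, 2201: 106.
2199 has 365 days, so 365 − 255 = 110 days remain in 2199.
Full years: 2200: 365. Sum = 365.
Total: 110 + 365 + 106 = 581 days.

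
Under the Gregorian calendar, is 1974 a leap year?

No

1974 is not a leap year.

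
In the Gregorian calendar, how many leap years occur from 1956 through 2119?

Years divisible by 4: 1956, 1960, …, 2116 — 41 in all.
Of these, 2100 is divisible by 100 but not 400, so not leap.
2000 is divisible by 400, so still leap.
Leap years: 41 − 1 = 40.

40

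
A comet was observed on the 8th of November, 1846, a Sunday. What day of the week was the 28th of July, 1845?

Monday

Count forward from the earlier date (July 28, 1845) to the later (November 8, 1846):
Day-of-year of July 28, 1845: 209.
Day-of-year of November 8, 1846: 312.
1845 has 365 days, so 365 − 209 = 156 days remain in 1845.
Total: 156 + 312 = 468 days.
468 mod 7 = 6, so 6 days before Sunday is Monday.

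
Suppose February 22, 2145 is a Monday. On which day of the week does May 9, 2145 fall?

Sunday

February 2145: 28 − 22 = 6 days remain (2145 is not a leap year, so February has 28 days).
Then March (31), April (30): 31 + 30 = 61 days.
May 1–9, 2145: 9 days.
Total: 6 + 61 + 9 = 76 days.
76 mod 7 = 6, so 6 days after Monday is Sunday.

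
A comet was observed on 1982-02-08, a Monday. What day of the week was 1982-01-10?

Count forward from the earlier date (January 10, 1982) to the later (February 8, 1982):
January 1982: 31 − 10 = 21 days remain.
February 1–8, 1982: 8 days (1982 is not a leap year).
Total: 21 + 8 = 29 days.
29 mod 7 = 1, so 1 day before Monday is Sunday.

Sunday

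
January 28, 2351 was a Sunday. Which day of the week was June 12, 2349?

Count forward from the earlier date (June 12, 2349) to the later (January 28, 2351):
June 12, 2349 → June 12, 2350: 365 days.
June 2350: 30 − 12 = 18 days remain.
Then July (31), August (31), September (30), October (31), November (30), December (31): 31 + 31 + 30 + 31 + 30 + 31 = 184 days.
January 1–28, 2351: 28 days.
Residual: 230 days.
Total: 595 days.
595 is a multiple of 7, so June 12, 2349 falls on the same weekday: Sunday.

Sunday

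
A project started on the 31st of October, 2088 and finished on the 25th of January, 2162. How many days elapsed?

From October 31, 2088 to October 31, 2161: 73 years, of which 17 contain a Feb 29 — 56×365 + 17×366 = 26662 days.
(2100 is not a leap year (divisible by 100 but not 400).)
October 2161: 31 − 31 = 0 days remain.
Then November (30), December (31): 30 + 31 = 61 days.
January 1–25, 2162: 25 days.
Residual: 86 days.
Total: 26748 days.

26748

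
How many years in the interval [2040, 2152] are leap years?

28

Years divisible by 4: 2040, 2044, …, 2152 — 29 in all.
Of these, 2100 is divisible by 100 but not 400, so not leap.
Leap years: 29 − 1 = 28.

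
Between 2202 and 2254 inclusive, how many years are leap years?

Years divisible by 4: 2204, 2208, …, 2252 — 13 in all.
No century exceptions apply. Count: 13.

13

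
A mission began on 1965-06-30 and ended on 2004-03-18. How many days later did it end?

14141

From June 30, 1965 to June 30, 2003: 38 years, of which 9 contain a Feb 29 — 29×365 + 9×366 = 13879 days.
(2000 is a leap year (divisible by 400).)
June 2003: 30 − 30 = 0 days remain.
Then July (31), August (31), September (30), October (31), November (30), December (31), January (31), February 2004 (29): 31 + 31 + 30 + 31 + 30 + 31 + 31 + 29 = 244 days.
March 1–18, 2004: 18 days.
Residual: 262 days.
Total: 14141 days.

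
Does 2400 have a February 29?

2400 is a leap year (divisible by 400).

Yes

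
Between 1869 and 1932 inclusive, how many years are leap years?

Years divisible by 4: 1872, 1876, …, 1932 — 16 in all.
Of these, 1900 is divisible by 100 but not 400, so not leap.
Leap years: 16 − 1 = 15.

15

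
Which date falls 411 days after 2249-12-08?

2251-01-23

Count 411 days after December 8, 2249:
Day-of-year of December 8, 2249: 342.
Day-of-year of January 23, 2251: 23.
2249 has 365 days, so 365 − 342 = 23 days remain in 2249.
Full years: 2250: 365. Sum = 365.
Total: 23 + 365 + 23 = 411 days.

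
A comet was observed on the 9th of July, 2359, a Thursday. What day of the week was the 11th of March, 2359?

Count forward from the earlier date (March 11, 2359) to the later (July 9, 2359):
March 2359: 31 − 11 = 20 days remain.
Then April (30), May (31), June (30): 30 + 31 + 30 = 91 days.
July 1–9, 2359: 9 days.
Total: 20 + 91 + 9 = 120 days.
120 mod 7 = 1, so 1 day before Thursday is Wednesday.

Wednesday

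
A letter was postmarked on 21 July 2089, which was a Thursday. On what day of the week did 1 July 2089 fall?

Count forward from the earlier date (July 1, 2089) to the later (July 21, 2089):
Within July 2089: 21 − 1 = 20 days.
20 mod 7 = 6, so 6 days before Thursday is Friday.

Friday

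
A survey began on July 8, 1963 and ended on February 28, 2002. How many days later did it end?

Day-of-year of July 8, 1963: 189.
Day-of-year of February 28, 2002: 59.
1963 has 365 days, so 365 − 189 = 176 days remain in 1963.
Full years 1964–2001: 28 common + 10 leap = 28×365 + 10×366 = 13880 days.
Total: 176 + 13880 + 59 = 14115 days.

14115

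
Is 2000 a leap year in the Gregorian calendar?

2000 is a leap year (divisible by 400).

Yes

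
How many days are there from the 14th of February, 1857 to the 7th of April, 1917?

Day-of-year of February 14, 1857: 45.
Day-of-year of April 7, 1917: 97.
1857 has 365 days, so 365 − 45 = 320 days remain in 1857.
Full years 1858–1916: 45 common + 14 leap = 45×365 + 14×366 = 21549 days.
Total: 320 + 21549 + 97 = 21966 days.

21966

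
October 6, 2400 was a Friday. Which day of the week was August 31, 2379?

Friday

Count forward from the earlier date (August 31, 2379) to the later (October 6, 2400):
Day-of-year of August 31, 2379: 243.
Day-of-year of October 6, 2400: 280.
2379 has 365 days, so 365 − 243 = 122 days remain in 2379.
Full years 2380–2399: 15 common + 5 leap = 15×365 + 5×366 = 7305 days.
Total: 122 + 7305 + 280 = 7707 days.
7707 is a multiple of 7, so August 31, 2379 falls on the same weekday: Friday.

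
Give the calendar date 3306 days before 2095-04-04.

2086-03-16

Count 3306 days before April 4, 2095:
From March 16, 2086 to March 16, 2095: 9 years, of which 2 contain a Feb 29 — 7×365 + 2×366 = 3287 days.
March 2095: 31 − 16 = 15 days remain.
April 1–4, 2095: 4 days.
Residual: 19 days.
Total: 3306 days.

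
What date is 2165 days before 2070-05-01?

2064-05-27

Count 2165 days before May 1, 2070:
May 27, 2064 → May 27, 2065: 365 days.
May 27, 2065 → May 27, 2066: 365 days.
May 27, 2066 → May 27, 2067: 365 days.
May 27, 2067 → May 27, 2068: 366 days (2068 is a leap year).
May 27, 2068 → May 27, 2069: 365 days.
May 2069: 31 − 27 = 4 days remain.
Then 11 full months totalling 334 days.
May 1, 2070: 1 day.
Residual: 339 days.
Total: 2165 days.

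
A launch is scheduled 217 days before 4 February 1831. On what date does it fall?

2 July 1830

Count 217 days before February 4, 1831:
July 1830: 31 − 2 = 29 days remain.
Then August (31), September (30), October (31), November (30), December (31), January (31): 31 + 30 + 31 + 30 + 31 + 31 = 184 days.
February 1–4, 1831: 4 days (1831 is not a leap year).
Total: 29 + 184 + 4 = 217 days.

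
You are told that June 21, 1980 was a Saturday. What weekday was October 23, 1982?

June 21, 1980 → June 21, 1981: 365 days.
June 21, 1981 → June 21, 1982: 365 days.
June 1982: 30 − 21 = 9 days remain.
Then July (31), August (31), September (30): 31 + 31 + 30 = 92 days.
October 1–23, 1982: 23 days.
Residual: 124 days.
Total: 854 days.
854 is a multiple of 7, so October 23, 1982 falls on the same weekday: Saturday.

Saturday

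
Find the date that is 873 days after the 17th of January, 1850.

the 8th of June, 1852

Count 873 days after January 17, 1850:
Day-of-year of January 17, 1850: 17.
Day-of-year of June 8, 1852: 160.
1850 has 365 days, so 365 − 17 = 348 days remain in 1850.
Full years: 1851: 365. Sum = 365.
Total: 348 + 365 + 160 = 873 days.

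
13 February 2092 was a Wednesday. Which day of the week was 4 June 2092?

February 2092: 29 − 13 = 16 days remain (2092 is a leap year, so February has 29 days).
Then March (31), April (30), May (31): 31 + 30 + 31 = 92 days.
June 1–4, 2092: 4 days.
Total: 16 + 92 + 4 = 112 days.
112 is a multiple of 7, so 4 June 2092 falls on the same weekday: Wednesday.

Wednesday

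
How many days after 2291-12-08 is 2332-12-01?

Day-of-year of December 8, 2291: 342.
Day-of-year of December 1, 2332: 336.
2291 has 365 days, so 365 − 342 = 23 days remain in 2291.
Full years 2292–2331: 31 common + 9 leap = 31×365 + 9×366 = 14609 days.
Total: 23 + 14609 + 336 = 14968 days.

14968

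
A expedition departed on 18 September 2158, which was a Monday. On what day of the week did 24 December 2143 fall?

Tuesday

Count forward from the earlier date (December 24, 2143) to the later (September 18, 2158):
Day-of-year of December 24, 2143: 358.
Day-of-year of September 18, 2158: 261.
2143 has 365 days, so 365 − 358 = 7 days remain in 2143.
Full years 2144–2157: 10 common + 4 leap = 10×365 + 4×366 = 5114 days.
Total: 7 + 5114 + 261 = 5382 days.
5382 mod 7 = 6, so 6 days before Monday is Tuesday.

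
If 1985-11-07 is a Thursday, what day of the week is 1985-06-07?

Count forward from the earlier date (June 7, 1985) to the later (November 7, 1985):
June 1985: 30 − 7 = 23 days remain.
Then July (31), August (31), September (30), October (31): 31 + 31 + 30 + 31 = 123 days.
November 1–7, 1985: 7 days.
Total: 23 + 123 + 7 = 153 days.
153 mod 7 = 6, so 6 days before Thursday is Friday.

Friday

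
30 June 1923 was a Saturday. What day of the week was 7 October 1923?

Sunday

June 1923: 30 − 30 = 0 days remain.
Then July (31), August (31), September (30): 31 + 31 + 30 = 92 days.
October 1–7, 1923: 7 days.
Total: 0 + 92 + 7 = 99 days.
99 mod 7 = 1, so 1 day after Saturday is Sunday.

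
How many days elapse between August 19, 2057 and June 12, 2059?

662

Day-of-year of August 19, 2057: 231.
Day-of-year of June 12, 2059: 163.
2057 has 365 days, so 365 − 231 = 134 days remain in 2057.
Full years: 2058: 365. Sum = 365.
Total: 134 + 365 + 163 = 662 days.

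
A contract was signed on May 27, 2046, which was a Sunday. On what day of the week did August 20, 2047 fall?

May 2046: 31 − 27 = 4 days remain.
Then 14 full months totalling 426 days.
August 1–20, 2047: 20 days.
Total: 4 + 426 + 20 = 450 days.
450 mod 7 = 2, so 2 days after Sunday is Tuesday.

Tuesday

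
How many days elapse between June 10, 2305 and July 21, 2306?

406

June 2305: 30 − 10 = 20 days remain.
Then 12 full months totalling 365 days.
July 1–21, 2306: 21 days.
Total: 20 + 365 + 21 = 406 days.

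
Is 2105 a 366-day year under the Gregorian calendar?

No

2105 is not a leap year.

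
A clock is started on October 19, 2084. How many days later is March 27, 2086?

524

October 2084: 31 − 19 = 12 days remain.
Then 16 full months totalling 485 days.
March 1–27, 2086: 27 days.
Total: 12 + 485 + 27 = 524 days.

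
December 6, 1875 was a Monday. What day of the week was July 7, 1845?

Monday

Count forward from the earlier date (July 7, 1845) to the later (December 6, 1875):
From July 7, 1845 to July 7, 1875: 30 years, of which 7 contain a Feb 29 — 23×365 + 7×366 = 10957 days.
July 1875: 31 − 7 = 24 days remain.
Then August (31), September (30), October (31), November (30): 31 + 30 + 31 + 30 = 122 days.
December 1–6, 1875: 6 days.
Residual: 152 days.
Total: 11109 days.
11109 is a multiple of 7, so July 7, 1845 falls on the same weekday: Monday.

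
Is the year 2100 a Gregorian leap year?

2100 is not a leap year (divisible by 100 but not 400).

No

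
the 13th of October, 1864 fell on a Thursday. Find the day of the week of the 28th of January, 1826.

Saturday

Count forward from the earlier date (January 28, 1826) to the later (October 13, 1864):
From January 28, 1826 to January 28, 1864: 38 years, of which 9 contain a Feb 29 — 29×365 + 9×366 = 13879 days.
January 1864: 31 − 28 = 3 days remain.
Then February 1864 (29), March (31), April (30), May (31), June (30), July (31), August (31), September (30): 29 + 31 + 30 + 31 + 30 + 31 + 31 + 30 = 243 days.
October 1–13, 1864: 13 days.
Residual: 259 days.
Total: 14138 days.
14138 mod 7 = 5, so 5 days before Thursday is Saturday.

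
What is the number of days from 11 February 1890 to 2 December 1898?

3216

From February 11, 1890 to February 11, 1898: 8 years, of which 2 contain a Feb 29 — 6×365 + 2×366 = 2922 days.
February 1898: 28 − 11 = 17 days remain (1898 is not a leap year, so February has 28 days).
Then 9 full months totalling 275 days.
December 1–2, 1898: 2 days.
Residual: 294 days.
Total: 3216 days.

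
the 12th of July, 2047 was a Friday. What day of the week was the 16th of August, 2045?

Count forward from the earlier date (August 16, 2045) to the later (July 12, 2047):
Day-of-year of August 16, 2045: 228.
Day-of-year of July 12, 2047: 193.
2045 has 365 days, so 365 − 228 = 137 days remain in 2045.
Full years: 2046: 365. Sum = 365.
Total: 137 + 365 + 193 = 695 days.
695 mod 7 = 2, so 2 days before Friday is Wednesday.

Wednesday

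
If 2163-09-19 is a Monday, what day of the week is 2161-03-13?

Count forward from the earlier date (March 13, 2161) to the later (September 19, 2163):
March 2161: 31 − 13 = 18 days remain.
Then 29 full months totalling 883 days.
September 1–19, 2163: 19 days.
Total: 18 + 883 + 19 = 920 days.
920 mod 7 = 3, so 3 days before Monday is Friday.

Friday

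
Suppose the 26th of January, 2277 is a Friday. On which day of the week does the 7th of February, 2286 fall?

Sunday

Day-of-year of January 26, 2277: 26.
Day-of-year of February 7, 2286: 38.
2277 has 365 days, so 365 − 26 = 339 days remain in 2277.
Full years 2278–2285: 6 common + 2 leap = 6×365 + 2×366 = 2922 days.
Total: 339 + 2922 + 38 = 3299 days.
3299 mod 7 = 2, so 2 days after Friday is Sunday.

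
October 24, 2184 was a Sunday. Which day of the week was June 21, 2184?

Monday

Count forward from the earlier date (June 21, 2184) to the later (October 24, 2184):
June 2184: 30 − 21 = 9 days remain.
Then July (31), August (31), September (30): 31 + 31 + 30 = 92 days.
October 1–24, 2184: 24 days.
Total: 9 + 92 + 24 = 125 days.
125 mod 7 = 6, so 6 days before Sunday is Monday.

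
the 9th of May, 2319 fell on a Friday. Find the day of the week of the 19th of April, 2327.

Tuesday

Day-of-year of May 9, 2319: 129.
Day-of-year of April 19, 2327: 109.
2319 has 365 days, so 365 − 129 = 236 days remain in 2319.
Full years 2320–2326: 5 common + 2 leap = 5×365 + 2×366 = 2557 days.
Total: 236 + 2557 + 109 = 2902 days.
2902 mod 7 = 4, so 4 days after Friday is Tuesday.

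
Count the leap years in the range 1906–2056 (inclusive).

38

Years divisible by 4: 1908, 1912, …, 2056 — 38 in all.
2000 is divisible by 400, so still leap.
No century exceptions apply. Count: 38.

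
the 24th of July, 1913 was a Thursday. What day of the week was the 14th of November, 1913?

July 1913: 31 − 24 = 7 days remain.
Then August (31), September (30), October (31): 31 + 30 + 31 = 92 days.
November 1–14, 1913: 14 days.
Total: 7 + 92 + 14 = 113 days.
113 mod 7 = 1, so 1 day after Thursday is Friday.

Friday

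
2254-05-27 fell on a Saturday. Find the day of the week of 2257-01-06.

Day-of-year of May 27, 2254: 147.
Day-of-year of January 6, 2257: 6.
2254 has 365 days, so 365 − 147 = 218 days remain in 2254.
Full years: 2255: 365; 2256: 366. Sum = 731.
Total: 218 + 731 + 6 = 955 days.
955 mod 7 = 3, so 3 days after Saturday is Tuesday.

Tuesday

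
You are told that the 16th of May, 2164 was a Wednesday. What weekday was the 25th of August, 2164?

May 2164: 31 − 16 = 15 days remain.
Then June (30), July (31): 30 + 31 = 61 days.
August 1–25, 2164: 25 days.
Total: 15 + 61 + 25 = 101 days.
101 mod 7 = 3, so 3 days after Wednesday is Saturday.

Saturday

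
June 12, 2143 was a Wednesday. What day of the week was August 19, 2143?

Monday

June 2143: 30 − 12 = 18 days remain.
Then July (31): 31 days.
August 1–19, 2143: 19 days.
Total: 18 + 31 + 19 = 68 days.
68 mod 7 = 5, so 5 days after Wednesday is Monday.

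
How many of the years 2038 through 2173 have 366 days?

33

Years divisible by 4: 2040, 2044, …, 2172 — 34 in all.
Of these, 2100 is divisible by 100 but not 400, so not leap.
Leap years: 34 − 1 = 33.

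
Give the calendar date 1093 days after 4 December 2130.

1 December 2133

Count 1093 days after December 4, 2130:
December 4, 2130 → December 4, 2131: 365 days.
December 4, 2131 → December 4, 2132: 366 days (2132 is a leap year).
December 2132: 31 − 4 = 27 days remain.
Then 11 full months totalling 334 days.
December 1, 2133: 1 day.
Residual: 362 days.
Total: 1093 days.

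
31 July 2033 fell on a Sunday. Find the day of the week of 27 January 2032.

Count forward from the earlier date (January 27, 2032) to the later (July 31, 2033):
Day-of-year of January 27, 2032: 27.
Day-of-year of July 31, 2033: 212.
2032 has 366 days, so 366 − 27 = 339 days remain in 2032.
Total: 339 + 212 = 551 days.
551 mod 7 = 5, so 5 days before Sunday is Tuesday.

Tuesday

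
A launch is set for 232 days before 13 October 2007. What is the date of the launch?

23 February 2007

Count 232 days before October 13, 2007:
February 2007: 28 − 23 = 5 days remain (2007 is not a leap year, so February has 28 days).
Then March (31), April (30), May (31), June (30), July (31), August (31), September (30): 31 + 30 + 31 + 30 + 31 + 31 + 30 = 214 days.
October 1–13, 2007: 13 days.
Total: 5 + 214 + 13 = 232 days.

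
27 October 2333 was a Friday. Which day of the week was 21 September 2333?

Count forward from the earlier date (September 21, 2333) to the later (October 27, 2333):
September 2333: 30 − 21 = 9 days remain.
October 1–27, 2333: 27 days.
Total: 9 + 27 = 36 days.
36 mod 7 = 1, so 1 day before Friday is Thursday.

Thursday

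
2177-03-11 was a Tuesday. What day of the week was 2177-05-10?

Saturday

March 2177: 31 − 11 = 20 days remain.
Then April (30): 30 days.
May 1–10, 2177: 10 days.
Total: 20 + 30 + 10 = 60 days.
60 mod 7 = 4, so 4 days after Tuesday is Saturday.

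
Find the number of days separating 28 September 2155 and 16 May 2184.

Day-of-year of September 28, 2155: 271.
Day-of-year of May 16, 2184: 137.
2155 has 365 days, so 365 − 271 = 94 days remain in 2155.
Full years 2156–2183: 21 common + 7 leap = 21×365 + 7×366 = 10227 days.
Total: 94 + 10227 + 137 = 10458 days.

10458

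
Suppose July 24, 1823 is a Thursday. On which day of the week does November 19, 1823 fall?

July 1823: 31 − 24 = 7 days remain.
Then August (31), September (30), October (31): 31 + 30 + 31 = 92 days.
November 1–19, 1823: 19 days.
Total: 7 + 92 + 19 = 118 days.
118 mod 7 = 6, so 6 days after Thursday is Wednesday.

Wednesday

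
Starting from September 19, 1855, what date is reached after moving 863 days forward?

January 29, 1858

Count 863 days after September 19, 1855:
September 19, 1855 → September 19, 1856: 366 days (1856 is a leap year).
September 19, 1856 → September 19, 1857: 365 days.
September 1857: 30 − 19 = 11 days remain.
Then October (31), November (30), December (31): 31 + 30 + 31 = 92 days.
January 1–29, 1858: 29 days.
Residual: 132 days.
Total: 863 days.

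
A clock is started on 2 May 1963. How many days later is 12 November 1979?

6038

From May 2, 1963 to May 2, 1979: 16 years, of which 4 contain a Feb 29 — 12×365 + 4×366 = 5844 days.
May 1979: 31 − 2 = 29 days remain.
Then June (30), July (31), August (31), September (30), October (31): 30 + 31 + 31 + 30 + 31 = 153 days.
November 1–12, 1979: 12 days.
Residual: 194 days.
Total: 6038 days.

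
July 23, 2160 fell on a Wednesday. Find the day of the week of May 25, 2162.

Tuesday

July 2160: 31 − 23 = 8 days remain.
Then 21 full months totalling 638 days.
May 1–25, 2162: 25 days.
Total: 8 + 638 + 25 = 671 days.
671 mod 7 = 6, so 6 days after Wednesday is Tuesday.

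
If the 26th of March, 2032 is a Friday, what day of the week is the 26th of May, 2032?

March 2032: 31 − 26 = 5 days remain.
Then April (30): 30 days.
May 1–26, 2032: 26 days.
Total: 5 + 30 + 26 = 61 days.
61 mod 7 = 5, so 5 days after Friday is Wednesday.

Wednesday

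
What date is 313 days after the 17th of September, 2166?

the 27th of July, 2167

Count 313 days after September 17, 2166:
September 2166: 30 − 17 = 13 days remain.
Then 9 full months totalling 273 days.
July 1–27, 2167: 27 days.
Residual: 313 days.
Total: 313 days.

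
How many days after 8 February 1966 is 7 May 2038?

26386

From February 8, 1966 to February 8, 2038: 72 years, of which 18 contain a Feb 29 — 54×365 + 18×366 = 26298 days.
(2000 is a leap year (divisible by 400).)
February 2038: 28 − 8 = 20 days remain (2038 is not a leap year, so February has 28 days).
Then March (31), April (30): 31 + 30 = 61 days.
May 1–7, 2038: 7 days.
Residual: 88 days.
Total: 26386 days.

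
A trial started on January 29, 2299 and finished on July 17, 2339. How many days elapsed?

14778

Day-of-year of January 29, 2299: 29.
Day-of-year of July 17, 2339: 198.
2299 has 365 days, so 365 − 29 = 336 days remain in 2299.
Full years 2300–2338: 30 common + 9 leap = 30×365 + 9×366 = 14244 days.
Total: 336 + 14244 + 198 = 14778 days.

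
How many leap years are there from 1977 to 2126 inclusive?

Years divisible by 4: 1980, 1984, …, 2124 — 37 in all.
Of these, 2100 is divisible by 100 but not 400, so not leap.
2000 is divisible by 400, so still leap.
Leap years: 37 − 1 = 36.

36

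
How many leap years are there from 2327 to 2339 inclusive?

Years divisible by 4 in [2327, 2339]: 2328, 2332, 2336.
No century exceptions apply. Count: 3.

3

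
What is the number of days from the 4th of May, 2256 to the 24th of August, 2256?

112

May 2256: 31 − 4 = 27 days remain.
Then June (30), July (31): 30 + 31 = 61 days.
August 1–24, 2256: 24 days.
Total: 27 + 61 + 24 = 112 days.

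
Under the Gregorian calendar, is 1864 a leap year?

Yes

1864 is a leap year.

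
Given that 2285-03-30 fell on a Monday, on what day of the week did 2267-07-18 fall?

Thursday

Count forward from the earlier date (July 18, 2267) to the later (March 30, 2285):
Day-of-year of July 18, 2267: 199.
Day-of-year of March 30, 2285: 89.
2267 has 365 days, so 365 − 199 = 166 days remain in 2267.
Full years 2268–2284: 12 common + 5 leap = 12×365 + 5×366 = 6210 days.
Total: 166 + 6210 + 89 = 6465 days.
6465 mod 7 = 4, so 4 days before Monday is Thursday.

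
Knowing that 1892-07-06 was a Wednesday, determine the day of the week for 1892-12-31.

Saturday

July 1892: 31 − 6 = 25 days remain.
Then August (31), September (30), October (31), November (30): 31 + 30 + 31 + 30 = 122 days.
December 1–31, 1892: 31 days.
Total: 25 + 122 + 31 = 178 days.
178 mod 7 = 3, so 3 days after Wednesday is Saturday.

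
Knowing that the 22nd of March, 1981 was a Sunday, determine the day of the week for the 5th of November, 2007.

Monday

Day-of-year of March 22, 1981: 81.
Day-of-year of November 5, 2007: 309.
1981 has 365 days, so 365 − 81 = 284 days remain in 1981.
Full years 1982–2006: 19 common + 6 leap = 19×365 + 6×366 = 9131 days.
Total: 284 + 9131 + 309 = 9724 days.
9724 mod 7 = 1, so 1 day after Sunday is Monday.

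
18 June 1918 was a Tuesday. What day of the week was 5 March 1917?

Monday

Count forward from the earlier date (March 5, 1917) to the later (June 18, 1918):
March 1917: 31 − 5 = 26 days remain.
Then 14 full months totalling 426 days.
June 1–18, 1918: 18 days.
Total: 26 + 426 + 18 = 470 days.
470 mod 7 = 1, so 1 day before Tuesday is Monday.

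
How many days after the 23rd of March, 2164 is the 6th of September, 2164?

March 2164: 31 − 23 = 8 days remain.
Then April (30), May (31), June (30), July (31), August (31): 30 + 31 + 30 + 31 + 31 = 153 days.
September 1–6, 2164: 6 days.
Total: 8 + 153 + 6 = 167 days.

167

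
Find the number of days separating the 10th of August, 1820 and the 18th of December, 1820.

130

August 1820: 31 − 10 = 21 days remain.
Then September (30), October (31), November (30): 30 + 31 + 30 = 91 days.
December 1–18, 1820: 18 days.
Total: 21 + 91 + 18 = 130 days.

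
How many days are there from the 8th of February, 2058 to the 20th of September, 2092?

Day-of-year of February 8, 2058: 39.
Day-of-year of September 20, 2092: 264.
2058 has 365 days, so 365 − 39 = 326 days remain in 2058.
Full years 2059–2091: 25 common + 8 leap = 25×365 + 8×366 = 12053 days.
Total: 326 + 12053 + 264 = 12643 days.

12643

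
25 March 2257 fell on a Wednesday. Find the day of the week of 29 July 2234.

Tuesday

Count forward from the earlier date (July 29, 2234) to the later (March 25, 2257):
Day-of-year of July 29, 2234: 210.
Day-of-year of March 25, 2257: 84.
2234 has 365 days, so 365 − 210 = 155 days remain in 2234.
Full years 2235–2256: 16 common + 6 leap = 16×365 + 6×366 = 8036 days.
Total: 155 + 8036 + 84 = 8275 days.
8275 mod 7 = 1, so 1 day before Wednesday is Tuesday.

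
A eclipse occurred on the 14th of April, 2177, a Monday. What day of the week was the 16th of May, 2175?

Tuesday

Count forward from the earlier date (May 16, 2175) to the later (April 14, 2177):
May 2175: 31 − 16 = 15 days remain.
Then 22 full months totalling 670 days.
April 1–14, 2177: 14 days.
Total: 15 + 670 + 14 = 699 days.
699 mod 7 = 6, so 6 days before Monday is Tuesday.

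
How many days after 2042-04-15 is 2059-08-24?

6340

From April 15, 2042 to April 15, 2059: 17 years, of which 4 contain a Feb 29 — 13×365 + 4×366 = 6209 days.
April 2059: 30 − 15 = 15 days remain.
Then May (31), June (30), July (31): 31 + 30 + 31 = 92 days.
August 1–24, 2059: 24 days.
Residual: 131 days.
Total: 6340 days.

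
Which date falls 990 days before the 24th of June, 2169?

the 8th of October, 2166

Count 990 days before June 24, 2169:
Day-of-year of October 8, 2166: 281.
Day-of-year of June 24, 2169: 175.
2166 has 365 days, so 365 − 281 = 84 days remain in 2166.
Full years: 2167: 365; 2168: 366. Sum = 731.
Total: 84 + 731 + 175 = 990 days.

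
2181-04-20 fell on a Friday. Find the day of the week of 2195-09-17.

Thursday

From April 20, 2181 to April 20, 2195: 14 years, of which 3 contain a Feb 29 — 11×365 + 3×366 = 5113 days.
April 2195: 30 − 20 = 10 days remain.
Then May (31), June (30), July (31), August (31): 31 + 30 + 31 + 31 = 123 days.
September 1–17, 2195: 17 days.
Residual: 150 days.
Total: 5263 days.
5263 mod 7 = 6, so 6 days after Friday is Thursday.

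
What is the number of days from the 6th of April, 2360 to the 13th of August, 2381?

From April 6, 2360 to April 6, 2381: 21 years, of which 5 contain a Feb 29 — 16×365 + 5×366 = 7670 days.
April 2381: 30 − 6 = 24 days remain.
Then May (31), June (30), July (31): 31 + 30 + 31 = 92 days.
August 1–13, 2381: 13 days.
Residual: 129 days.
Total: 7799 days.

7799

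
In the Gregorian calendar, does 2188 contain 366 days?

Yes

2188 is a leap year.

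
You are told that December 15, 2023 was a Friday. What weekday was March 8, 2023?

Count forward from the earlier date (March 8, 2023) to the later (December 15, 2023):
March 2023: 31 − 8 = 23 days remain.
Then April (30), May (31), June (30), July (31), August (31), September (30), October (31), November (30): 30 + 31 + 30 + 31 + 31 + 30 + 31 + 30 = 244 days.
December 1–15, 2023: 15 days.
Total: 23 + 244 + 15 = 282 days.
282 mod 7 = 2, so 2 days before Friday is Wednesday.

Wednesday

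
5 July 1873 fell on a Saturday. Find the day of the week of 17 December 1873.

Wednesday

July 1873: 31 − 5 = 26 days remain.
Then August (31), September (30), October (31), November (30): 31 + 30 + 31 + 30 = 122 days.
December 1–17, 1873: 17 days.
Total: 26 + 122 + 17 = 165 days.
165 mod 7 = 4, so 4 days after Saturday is Wednesday.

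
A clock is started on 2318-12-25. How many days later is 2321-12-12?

1083

December 25, 2318 → December 25, 2319: 365 days.
December 25, 2319 → December 25, 2320: 366 days (2320 is a leap year).
December 2320: 31 − 25 = 6 days remain.
Then 11 full months totalling 334 days.
December 1–12, 2321: 12 days.
Residual: 352 days.
Total: 1083 days.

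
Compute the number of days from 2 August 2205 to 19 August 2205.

17

Within August 2205: 19 − 2 = 17 days.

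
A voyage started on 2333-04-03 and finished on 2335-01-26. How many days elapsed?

663

April 2333: 30 − 3 = 27 days remain.
Then 20 full months totalling 610 days.
January 1–26, 2335: 26 days.
Total: 27 + 610 + 26 = 663 days.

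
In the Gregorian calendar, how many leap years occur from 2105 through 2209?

Years divisible by 4: 2108, 2112, …, 2208 — 26 in all.
Of these, 2200 is divisible by 100 but not 400, so not leap.
Leap years: 26 − 1 = 25.

25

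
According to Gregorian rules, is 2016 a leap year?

Yes

2016 is a leap year.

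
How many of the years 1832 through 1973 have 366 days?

Years divisible by 4: 1832, 1836, …, 1972 — 36 in all.
Of these, 1900 is divisible by 100 but not 400, so not leap.
Leap years: 36 − 1 = 35.

35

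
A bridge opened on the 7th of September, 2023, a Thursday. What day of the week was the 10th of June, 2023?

Count forward from the earlier date (June 10, 2023) to the later (September 7, 2023):
June 2023: 30 − 10 = 20 days remain.
Then July (31), August (31): 31 + 31 = 62 days.
September 1–7, 2023: 7 days.
Total: 20 + 62 + 7 = 89 days.
89 mod 7 = 5, so 5 days before Thursday is Saturday.

Saturday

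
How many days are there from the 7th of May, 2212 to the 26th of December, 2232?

7538

From May 7, 2212 to May 7, 2232: 20 years, of which 5 contain a Feb 29 — 15×365 + 5×366 = 7305 days.
May 2232: 31 − 7 = 24 days remain.
Then June (30), July (31), August (31), September (30), October (31), November (30): 30 + 31 + 31 + 30 + 31 + 30 = 183 days.
December 1–26, 2232: 26 days.
Residual: 233 days.
Total: 7538 days.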